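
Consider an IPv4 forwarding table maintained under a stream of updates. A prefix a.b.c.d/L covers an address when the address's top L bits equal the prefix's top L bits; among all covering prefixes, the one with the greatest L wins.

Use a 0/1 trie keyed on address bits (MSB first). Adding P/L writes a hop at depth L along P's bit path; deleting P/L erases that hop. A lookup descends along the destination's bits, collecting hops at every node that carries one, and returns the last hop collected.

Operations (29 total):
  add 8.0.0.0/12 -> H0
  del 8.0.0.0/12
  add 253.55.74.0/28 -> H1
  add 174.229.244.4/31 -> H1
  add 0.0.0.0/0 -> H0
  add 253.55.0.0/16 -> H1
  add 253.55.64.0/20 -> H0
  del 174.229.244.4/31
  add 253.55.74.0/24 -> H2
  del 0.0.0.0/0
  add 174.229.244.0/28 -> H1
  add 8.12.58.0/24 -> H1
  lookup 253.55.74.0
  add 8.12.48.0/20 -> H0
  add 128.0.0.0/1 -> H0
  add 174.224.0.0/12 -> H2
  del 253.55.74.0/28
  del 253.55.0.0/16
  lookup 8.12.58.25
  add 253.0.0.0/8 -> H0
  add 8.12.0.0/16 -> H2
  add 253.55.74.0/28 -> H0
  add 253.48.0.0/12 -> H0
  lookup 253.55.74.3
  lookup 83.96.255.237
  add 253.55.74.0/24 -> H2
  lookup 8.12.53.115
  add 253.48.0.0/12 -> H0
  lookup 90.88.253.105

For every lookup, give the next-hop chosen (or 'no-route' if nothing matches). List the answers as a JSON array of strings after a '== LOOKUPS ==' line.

Trace:
  + 8.0.0.0/12 (H0) depth=12
  - 8.0.0.0/12 clear@12
  + 253.55.74.0/28 (H1) depth=28
  + 174.229.244.4/31 (H1) depth=31
  + 0.0.0.0/0 (H0) depth=0
  + 253.55.0.0/16 (H1) depth=16
  + 253.55.64.0/20 (H0) depth=20
  - 174.229.244.4/31 clear@31
  + 253.55.74.0/24 (H2) depth=24
  - 0.0.0.0/0 clear@0
  + 174.229.244.0/28 (H1) depth=28
  + 8.12.58.0/24 (H1) depth=24
  ? 253.55.74.0  path d0:-→d1:-→d2:-→d3:-→d4:-→d5:-→d6:-→d7:-→d8:-→d9:-→d10:-→d11:-→d12:-→d13:-→d14:-→d15:-→d16:H1→d17:-→d18:-→d19:-→d20:H0→d21:-→d22:-→d23:-→d24:H2→d25:-→d26:-→d27:-→d28:H1  best=H1
  + 8.12.48.0/20 (H0) depth=20
  + 128.0.0.0/1 (H0) depth=1
  + 174.224.0.0/12 (H2) depth=12
  - 253.55.74.0/28 clear@28
  - 253.55.0.0/16 clear@16
  ? 8.12.58.25  path d0:-→d1:-→d2:-→d3:-→d4:-→d5:-→d6:-→d7:-→d8:-→d9:-→d10:-→d11:-→d12:-→d13:-→d14:-→d15:-→d16:-→d17:-→d18:-→d19:-→d20:H0→d21:-→d22:-→d23:-→d24:H1  best=H1
  + 253.0.0.0/8 (H0) depth=8
  + 8.12.0.0/16 (H2) depth=16
  + 253.55.74.0/28 (H0) depth=28
  + 253.48.0.0/12 (H0) depth=12
  ? 253.55.74.3  path d0:-→d1:H0→d2:-→d3:-→d4:-→d5:-→d6:-→d7:-→d8:H0→d9:-→d10:-→d11:-→d12:H0→d13:-→d14:-→d15:-→d16:-→d17:-→d18:-→d19:-→d20:H0→d21:-→d22:-→d23:-→d24:H2→d25:-→d26:-→d27:-→d28:H0  best=H0
  ? 83.96.255.237  path d0:-→d1:-  best=no-route
  + 253.55.74.0/24 (H2) depth=24
  ? 8.12.53.115  path d0:-→d1:-→d2:-→d3:-→d4:-→d5:-→d6:-→d7:-→d8:-→d9:-→d10:-→d11:-→d12:-→d13:-→d14:-→d15:-→d16:H2→d17:-→d18:-→d19:-→d20:H0  best=H0
  + 253.48.0.0/12 (H0) depth=12
  ? 90.88.253.105  path d0:-→d1:-  best=no-route

== LOOKUPS ==
["H1","H1","H0","no-route","H0","no-route"]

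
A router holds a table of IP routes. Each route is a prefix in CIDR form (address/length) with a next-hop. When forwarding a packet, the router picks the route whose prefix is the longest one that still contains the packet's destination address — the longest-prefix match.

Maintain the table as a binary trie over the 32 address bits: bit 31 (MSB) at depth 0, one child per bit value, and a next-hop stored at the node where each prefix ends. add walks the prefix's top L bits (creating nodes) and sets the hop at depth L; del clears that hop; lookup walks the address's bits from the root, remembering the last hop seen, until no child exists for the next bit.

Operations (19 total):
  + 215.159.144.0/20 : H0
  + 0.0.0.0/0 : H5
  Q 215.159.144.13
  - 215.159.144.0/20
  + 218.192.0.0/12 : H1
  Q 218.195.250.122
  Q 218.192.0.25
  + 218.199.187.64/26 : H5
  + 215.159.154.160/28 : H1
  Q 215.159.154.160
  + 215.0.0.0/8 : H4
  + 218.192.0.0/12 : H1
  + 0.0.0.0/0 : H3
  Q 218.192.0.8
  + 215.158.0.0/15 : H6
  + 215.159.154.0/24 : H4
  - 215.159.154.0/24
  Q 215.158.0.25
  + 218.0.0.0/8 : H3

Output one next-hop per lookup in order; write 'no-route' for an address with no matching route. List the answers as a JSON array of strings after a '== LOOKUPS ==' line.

Trace:
  add 215.159.144.0/20 -> H0 at depth 20
  add 0.0.0.0/0 -> H5 at depth 0
  Q 215.159.144.13: descend 11010111100111111001 ; hops seen [H5,H0] ; pick H0
  del 215.159.144.0/20 (clear depth 20)
  add 218.192.0.0/12 -> H1 at depth 12
  Q 218.195.250.122: descend 110110101100 ; hops seen [H5,H1] ; pick H1
  Q 218.192.0.25: descend 110110101100 ; hops seen [H5,H1] ; pick H1
  add 218.199.187.64/26 -> H5 at depth 26
  add 215.159.154.160/28 -> H1 at depth 28
  Q 215.159.154.160: descend 1101011110011111100110101010 ; hops seen [H5,H1] ; pick H1
  add 215.0.0.0/8 -> H4 at depth 8
  add 218.192.0.0/12 -> H1 at depth 12
  add 0.0.0.0/0 -> H3 at depth 0
  Q 218.192.0.8: descend 1101101011000 ; hops seen [H3,H1] ; pick H1
  add 215.158.0.0/15 -> H6 at depth 15
  add 215.159.154.0/24 -> H4 at depth 24
  del 215.159.154.0/24 (clear depth 24)
  Q 215.158.0.25: descend 110101111001111 ; hops seen [H3,H4,H6] ; pick H6
  add 218.0.0.0/8 -> H3 at depth 8

== LOOKUPS ==
["H0","H1","H1","H1","H1","H6"]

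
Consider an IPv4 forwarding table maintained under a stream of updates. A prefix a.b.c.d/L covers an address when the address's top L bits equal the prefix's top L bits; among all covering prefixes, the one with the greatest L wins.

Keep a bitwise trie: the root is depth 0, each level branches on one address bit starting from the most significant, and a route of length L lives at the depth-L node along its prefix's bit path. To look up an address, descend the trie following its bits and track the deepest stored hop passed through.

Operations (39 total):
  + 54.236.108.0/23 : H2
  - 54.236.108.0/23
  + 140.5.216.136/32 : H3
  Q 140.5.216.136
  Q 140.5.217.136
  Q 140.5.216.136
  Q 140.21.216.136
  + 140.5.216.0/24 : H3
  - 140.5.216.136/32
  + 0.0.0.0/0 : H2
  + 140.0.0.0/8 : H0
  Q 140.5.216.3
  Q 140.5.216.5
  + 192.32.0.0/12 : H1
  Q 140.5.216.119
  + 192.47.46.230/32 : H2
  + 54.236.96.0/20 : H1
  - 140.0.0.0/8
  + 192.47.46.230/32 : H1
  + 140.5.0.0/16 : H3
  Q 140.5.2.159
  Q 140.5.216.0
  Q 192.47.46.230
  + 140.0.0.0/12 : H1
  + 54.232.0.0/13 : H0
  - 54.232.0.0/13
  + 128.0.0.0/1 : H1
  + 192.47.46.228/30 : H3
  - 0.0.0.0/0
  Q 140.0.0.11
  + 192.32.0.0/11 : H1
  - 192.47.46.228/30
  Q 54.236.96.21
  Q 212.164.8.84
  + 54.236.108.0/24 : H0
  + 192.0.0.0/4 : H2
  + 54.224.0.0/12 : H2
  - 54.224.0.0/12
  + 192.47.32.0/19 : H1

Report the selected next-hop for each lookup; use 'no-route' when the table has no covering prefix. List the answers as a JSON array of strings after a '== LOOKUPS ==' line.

Apply in order:
  + 54.236.108.0/23 (H2) depth=23
  - 54.236.108.0/23 clear@23
  + 140.5.216.136/32 (H3) depth=32
  ? 140.5.216.136  path d0:-→d1:-→d2:-→d3:-→d4:-→d5:-→d6:-→d7:-→d8:-→d9:-→d10:-→d11:-→d12:-→d13:-→d14:-→d15:-→d16:-→d17:-→d18:-→d19:-→d20:-→d21:-→d22:-→d23:-→d24:-→d25:-→d26:-→d27:-→d28:-→d29:-→d30:-→d31:-→d32:H3  best=H3
  ? 140.5.217.136  path d0:-→d1:-→d2:-→d3:-→d4:-→d5:-→d6:-→d7:-→d8:-→d9:-→d10:-→d11:-→d12:-→d13:-→d14:-→d15:-→d16:-→d17:-→d18:-→d19:-→d20:-→d21:-→d22:-→d23:-  best=no-route
  ? 140.5.216.136  path d0:-→d1:-→d2:-→d3:-→d4:-→d5:-→d6:-→d7:-→d8:-→d9:-→d10:-→d11:-→d12:-→d13:-→d14:-→d15:-→d16:-→d17:-→d18:-→d19:-→d20:-→d21:-→d22:-→d23:-→d24:-→d25:-→d26:-→d27:-→d28:-→d29:-→d30:-→d31:-→d32:H3  best=H3
  ? 140.21.216.136  path d0:-→d1:-→d2:-→d3:-→d4:-→d5:-→d6:-→d7:-→d8:-→d9:-→d10:-→d11:-  best=no-route
  + 140.5.216.0/24 (H3) depth=24
  - 140.5.216.136/32 clear@32
  + 0.0.0.0/0 (H2) depth=0
  + 140.0.0.0/8 (H0) depth=8
  ? 140.5.216.3  path d0:H2→d1:-→d2:-→d3:-→d4:-→d5:-→d6:-→d7:-→d8:H0→d9:-→d10:-→d11:-→d12:-→d13:-→d14:-→d15:-→d16:-→d17:-→d18:-→d19:-→d20:-→d21:-→d22:-→d23:-→d24:H3  best=H3
  ? 140.5.216.5  path d0:H2→d1:-→d2:-→d3:-→d4:-→d5:-→d6:-→d7:-→d8:H0→d9:-→d10:-→d11:-→d12:-→d13:-→d14:-→d15:-→d16:-→d17:-→d18:-→d19:-→d20:-→d21:-→d22:-→d23:-→d24:H3  best=H3
  + 192.32.0.0/12 (H1) depth=12
  ? 140.5.216.119  path d0:H2→d1:-→d2:-→d3:-→d4:-→d5:-→d6:-→d7:-→d8:H0→d9:-→d10:-→d11:-→d12:-→d13:-→d14:-→d15:-→d16:-→d17:-→d18:-→d19:-→d20:-→d21:-→d22:-→d23:-→d24:H3  best=H3
  + 192.47.46.230/32 (H2) depth=32
  + 54.236.96.0/20 (H1) depth=20
  - 140.0.0.0/8 clear@8
  + 192.47.46.230/32 (H1) depth=32
  + 140.5.0.0/16 (H3) depth=16
  ? 140.5.2.159  path d0:H2→d1:-→d2:-→d3:-→d4:-→d5:-→d6:-→d7:-→d8:-→d9:-→d10:-→d11:-→d12:-→d13:-→d14:-→d15:-→d16:H3  best=H3
  ? 140.5.216.0  path d0:H2→d1:-→d2:-→d3:-→d4:-→d5:-→d6:-→d7:-→d8:-→d9:-→d10:-→d11:-→d12:-→d13:-→d14:-→d15:-→d16:H3→d17:-→d18:-→d19:-→d20:-→d21:-→d22:-→d23:-→d24:H3  best=H3
  ? 192.47.46.230  path d0:H2→d1:-→d2:-→d3:-→d4:-→d5:-→d6:-→d7:-→d8:-→d9:-→d10:-→d11:-→d12:H1→d13:-→d14:-→d15:-→d16:-→d17:-→d18:-→d19:-→d20:-→d21:-→d22:-→d23:-→d24:-→d25:-→d26:-→d27:-→d28:-→d29:-→d30:-→d31:-→d32:H1  best=H1
  + 140.0.0.0/12 (H1) depth=12
  + 54.232.0.0/13 (H0) depth=13
  - 54.232.0.0/13 clear@13
  + 128.0.0.0/1 (H1) depth=1
  + 192.47.46.228/30 (H3) depth=30
  - 0.0.0.0/0 clear@0
  ? 140.0.0.11  path d0:-→d1:H1→d2:-→d3:-→d4:-→d5:-→d6:-→d7:-→d8:-→d9:-→d10:-→d11:-→d12:H1→d13:-  best=H1
  + 192.32.0.0/11 (H1) depth=11
  - 192.47.46.228/30 clear@30
  ? 54.236.96.21  path d0:-→d1:-→d2:-→d3:-→d4:-→d5:-→d6:-→d7:-→d8:-→d9:-→d10:-→d11:-→d12:-→d13:-→d14:-→d15:-→d16:-→d17:-→d18:-→d19:-→d20:H1  best=H1
  ? 212.164.8.84  path d0:-→d1:H1→d2:-→d3:-  best=H1
  + 54.236.108.0/24 (H0) depth=24
  + 192.0.0.0/4 (H2) depth=4
  + 54.224.0.0/12 (H2) depth=12
  - 54.224.0.0/12 clear@12
  + 192.47.32.0/19 (H1) depth=19

== LOOKUPS ==
["H3","no-route","H3","no-route","H3","H3","H3","H3","H3","H1","H1","H1","H1"]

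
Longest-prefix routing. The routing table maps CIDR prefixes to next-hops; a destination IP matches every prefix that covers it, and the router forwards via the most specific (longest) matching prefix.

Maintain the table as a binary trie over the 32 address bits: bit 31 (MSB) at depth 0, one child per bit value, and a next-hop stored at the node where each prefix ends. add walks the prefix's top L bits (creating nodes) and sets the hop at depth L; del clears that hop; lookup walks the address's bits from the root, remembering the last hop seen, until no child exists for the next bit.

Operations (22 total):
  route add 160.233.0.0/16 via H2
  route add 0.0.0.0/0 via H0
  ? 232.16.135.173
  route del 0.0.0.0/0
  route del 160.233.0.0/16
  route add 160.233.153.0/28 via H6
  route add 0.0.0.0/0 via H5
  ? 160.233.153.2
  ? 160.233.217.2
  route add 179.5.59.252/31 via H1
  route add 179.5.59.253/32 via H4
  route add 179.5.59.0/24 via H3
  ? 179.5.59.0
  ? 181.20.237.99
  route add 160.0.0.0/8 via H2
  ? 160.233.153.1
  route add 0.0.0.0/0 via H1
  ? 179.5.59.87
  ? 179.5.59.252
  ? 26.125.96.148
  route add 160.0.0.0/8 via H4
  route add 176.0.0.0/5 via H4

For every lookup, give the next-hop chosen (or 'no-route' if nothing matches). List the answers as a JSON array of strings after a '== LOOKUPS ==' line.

Apply in order:
  + 160.233.0.0/16 (H2) depth=16
  + 0.0.0.0/0 (H0) depth=0
  ? 232.16.135.173  path d0:H0→d1:-  best=H0
  del 0.0.0.0/0 (clear depth 0)
  del 160.233.0.0/16 (clear depth 16)
  + 160.233.153.0/28 (H6) depth=28
  + 0.0.0.0/0 (H5) depth=0
  ? 160.233.153.2  path d0:H5→d1:-→d2:-→d3:-→d4:-→d5:-→d6:-→d7:-→d8:-→d9:-→d10:-→d11:-→d12:-→d13:-→d14:-→d15:-→d16:-→d17:-→d18:-→d19:-→d20:-→d21:-→d22:-→d23:-→d24:-→d25:-→d26:-→d27:-→d28:H6  best=H6
  ? 160.233.217.2  path d0:H5→d1:-→d2:-→d3:-→d4:-→d5:-→d6:-→d7:-→d8:-→d9:-→d10:-→d11:-→d12:-→d13:-→d14:-→d15:-→d16:-→d17:-  best=H5
  + 179.5.59.252/31 (H1) depth=31
  + 179.5.59.253/32 (H4) depth=32
  + 179.5.59.0/24 (H3) depth=24
  ? 179.5.59.0  path d0:H5→d1:-→d2:-→d3:-→d4:-→d5:-→d6:-→d7:-→d8:-→d9:-→d10:-→d11:-→d12:-→d13:-→d14:-→d15:-→d16:-→d17:-→d18:-→d19:-→d20:-→d21:-→d22:-→d23:-→d24:H3  best=H3
  ? 181.20.237.99  path d0:H5→d1:-→d2:-→d3:-→d4:-→d5:-  best=H5
  + 160.0.0.0/8 (H2) depth=8
  ? 160.233.153.1  path d0:H5→d1:-→d2:-→d3:-→d4:-→d5:-→d6:-→d7:-→d8:H2→d9:-→d10:-→d11:-→d12:-→d13:-→d14:-→d15:-→d16:-→d17:-→d18:-→d19:-→d20:-→d21:-→d22:-→d23:-→d24:-→d25:-→d26:-→d27:-→d28:H6  best=H6
  + 0.0.0.0/0 (H1) depth=0
  ? 179.5.59.87  path d0:H1→d1:-→d2:-→d3:-→d4:-→d5:-→d6:-→d7:-→d8:-→d9:-→d10:-→d11:-→d12:-→d13:-→d14:-→d15:-→d16:-→d17:-→d18:-→d19:-→d20:-→d21:-→d22:-→d23:-→d24:H3  best=H3
  ? 179.5.59.252  path d0:H1→d1:-→d2:-→d3:-→d4:-→d5:-→d6:-→d7:-→d8:-→d9:-→d10:-→d11:-→d12:-→d13:-→d14:-→d15:-→d16:-→d17:-→d18:-→d19:-→d20:-→d21:-→d22:-→d23:-→d24:H3→d25:-→d26:-→d27:-→d28:-→d29:-→d30:-→d31:H1  best=H1
  ? 26.125.96.148  path d0:H1  best=H1
  + 160.0.0.0/8 (H4) depth=8
  + 176.0.0.0/5 (H4) depth=5

== LOOKUPS ==
["H0","H6","H5","H3","H5","H6","H3","H1","H1"]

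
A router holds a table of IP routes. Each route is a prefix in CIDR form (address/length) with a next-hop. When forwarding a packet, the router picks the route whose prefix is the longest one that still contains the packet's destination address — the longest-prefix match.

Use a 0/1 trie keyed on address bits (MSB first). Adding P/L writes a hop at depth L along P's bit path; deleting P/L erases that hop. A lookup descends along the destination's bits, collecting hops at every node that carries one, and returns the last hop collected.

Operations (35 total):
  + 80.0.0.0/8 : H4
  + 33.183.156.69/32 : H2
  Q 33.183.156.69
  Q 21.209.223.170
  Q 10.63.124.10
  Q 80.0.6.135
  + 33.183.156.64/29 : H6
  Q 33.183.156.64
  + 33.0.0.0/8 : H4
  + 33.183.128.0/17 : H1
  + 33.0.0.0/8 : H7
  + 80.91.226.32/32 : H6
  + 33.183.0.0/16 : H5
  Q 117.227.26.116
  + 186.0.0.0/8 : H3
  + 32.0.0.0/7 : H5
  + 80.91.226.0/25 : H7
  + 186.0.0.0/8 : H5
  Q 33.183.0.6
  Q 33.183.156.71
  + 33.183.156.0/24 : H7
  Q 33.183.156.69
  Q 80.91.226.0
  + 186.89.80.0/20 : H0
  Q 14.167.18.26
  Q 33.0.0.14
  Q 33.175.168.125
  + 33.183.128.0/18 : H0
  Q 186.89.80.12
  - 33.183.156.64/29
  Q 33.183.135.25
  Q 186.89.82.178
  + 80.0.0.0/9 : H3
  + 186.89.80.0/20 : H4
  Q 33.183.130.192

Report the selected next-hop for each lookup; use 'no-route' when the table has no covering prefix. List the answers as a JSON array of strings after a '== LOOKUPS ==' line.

Process each operation:
  add 80.0.0.0/8 -> H4 at depth 8
  add 33.183.156.69/32 -> H2 at depth 32
  ? 33.183.156.69  path d0:-→d1:-→d2:-→d3:-→d4:-→d5:-→d6:-→d7:-→d8:-→d9:-→d10:-→d11:-→d12:-→d13:-→d14:-→d15:-→d16:-→d17:-→d18:-→d19:-→d20:-→d21:-→d22:-→d23:-→d24:-→d25:-→d26:-→d27:-→d28:-→d29:-→d30:-→d31:-→d32:H2  best=H2
  ? 21.209.223.170  path d0:-→d1:-→d2:-  best=no-route
  ? 10.63.124.10  path d0:-→d1:-→d2:-  best=no-route
  ? 80.0.6.135  path d0:-→d1:-→d2:-→d3:-→d4:-→d5:-→d6:-→d7:-→d8:H4  best=H4
  add 33.183.156.64/29 -> H6 at depth 29
  ? 33.183.156.64  path d0:-→d1:-→d2:-→d3:-→d4:-→d5:-→d6:-→d7:-→d8:-→d9:-→d10:-→d11:-→d12:-→d13:-→d14:-→d15:-→d16:-→d17:-→d18:-→d19:-→d20:-→d21:-→d22:-→d23:-→d24:-→d25:-→d26:-→d27:-→d28:-→d29:H6  best=H6
  add 33.0.0.0/8 -> H4 at depth 8
  add 33.183.128.0/17 -> H1 at depth 17
  add 33.0.0.0/8 -> H7 at depth 8
  add 80.91.226.32/32 -> H6 at depth 32
  add 33.183.0.0/16 -> H5 at depth 16
  ? 117.227.26.116  path d0:-→d1:-→d2:-  best=no-route
  add 186.0.0.0/8 -> H3 at depth 8
  add 32.0.0.0/7 -> H5 at depth 7
  add 80.91.226.0/25 -> H7 at depth 25
  add 186.0.0.0/8 -> H5 at depth 8
  ? 33.183.0.6  path d0:-→d1:-→d2:-→d3:-→d4:-→d5:-→d6:-→d7:H5→d8:H7→d9:-→d10:-→d11:-→d12:-→d13:-→d14:-→d15:-→d16:H5  best=H5
  ? 33.183.156.71  path d0:-→d1:-→d2:-→d3:-→d4:-→d5:-→d6:-→d7:H5→d8:H7→d9:-→d10:-→d11:-→d12:-→d13:-→d14:-→d15:-→d16:H5→d17:H1→d18:-→d19:-→d20:-→d21:-→d22:-→d23:-→d24:-→d25:-→d26:-→d27:-→d28:-→d29:H6→d30:-  best=H6
  add 33.183.156.0/24 -> H7 at depth 24
  ? 33.183.156.69  path d0:-→d1:-→d2:-→d3:-→d4:-→d5:-→d6:-→d7:H5→d8:H7→d9:-→d10:-→d11:-→d12:-→d13:-→d14:-→d15:-→d16:H5→d17:H1→d18:-→d19:-→d20:-→d21:-→d22:-→d23:-→d24:H7→d25:-→d26:-→d27:-→d28:-→d29:H6→d30:-→d31:-→d32:H2  best=H2
  ? 80.91.226.0  path d0:-→d1:-→d2:-→d3:-→d4:-→d5:-→d6:-→d7:-→d8:H4→d9:-→d10:-→d11:-→d12:-→d13:-→d14:-→d15:-→d16:-→d17:-→d18:-→d19:-→d20:-→d21:-→d22:-→d23:-→d24:-→d25:H7→d26:-  best=H7
  add 186.89.80.0/20 -> H0 at depth 20
  ? 14.167.18.26  path d0:-→d1:-→d2:-  best=no-route
  ? 33.0.0.14  path d0:-→d1:-→d2:-→d3:-→d4:-→d5:-→d6:-→d7:H5→d8:H7  best=H7
  ? 33.175.168.125  path d0:-→d1:-→d2:-→d3:-→d4:-→d5:-→d6:-→d7:H5→d8:H7→d9:-→d10:-→d11:-  best=H7
  add 33.183.128.0/18 -> H0 at depth 18
  ? 186.89.80.12  path d0:-→d1:-→d2:-→d3:-→d4:-→d5:-→d6:-→d7:-→d8:H5→d9:-→d10:-→d11:-→d12:-→d13:-→d14:-→d15:-→d16:-→d17:-→d18:-→d19:-→d20:H0  best=H0
  del 33.183.156.64/29 (clear depth 29)
  ? 33.183.135.25  path d0:-→d1:-→d2:-→d3:-→d4:-→d5:-→d6:-→d7:H5→d8:H7→d9:-→d10:-→d11:-→d12:-→d13:-→d14:-→d15:-→d16:H5→d17:H1→d18:H0→d19:-  best=H0
  ? 186.89.82.178  path d0:-→d1:-→d2:-→d3:-→d4:-→d5:-→d6:-→d7:-→d8:H5→d9:-→d10:-→d11:-→d12:-→d13:-→d14:-→d15:-→d16:-→d17:-→d18:-→d19:-→d20:H0  best=H0
  add 80.0.0.0/9 -> H3 at depth 9
  add 186.89.80.0/20 -> H4 at depth 20
  ? 33.183.130.192  path d0:-→d1:-→d2:-→d3:-→d4:-→d5:-→d6:-→d7:H5→d8:H7→d9:-→d10:-→d11:-→d12:-→d13:-→d14:-→d15:-→d16:H5→d17:H1→d18:H0→d19:-  best=H0

== LOOKUPS ==
["H2","no-route","no-route","H4","H6","no-route","H5","H6","H2","H7","no-route","H7","H7","H0","H0","H0","H0"]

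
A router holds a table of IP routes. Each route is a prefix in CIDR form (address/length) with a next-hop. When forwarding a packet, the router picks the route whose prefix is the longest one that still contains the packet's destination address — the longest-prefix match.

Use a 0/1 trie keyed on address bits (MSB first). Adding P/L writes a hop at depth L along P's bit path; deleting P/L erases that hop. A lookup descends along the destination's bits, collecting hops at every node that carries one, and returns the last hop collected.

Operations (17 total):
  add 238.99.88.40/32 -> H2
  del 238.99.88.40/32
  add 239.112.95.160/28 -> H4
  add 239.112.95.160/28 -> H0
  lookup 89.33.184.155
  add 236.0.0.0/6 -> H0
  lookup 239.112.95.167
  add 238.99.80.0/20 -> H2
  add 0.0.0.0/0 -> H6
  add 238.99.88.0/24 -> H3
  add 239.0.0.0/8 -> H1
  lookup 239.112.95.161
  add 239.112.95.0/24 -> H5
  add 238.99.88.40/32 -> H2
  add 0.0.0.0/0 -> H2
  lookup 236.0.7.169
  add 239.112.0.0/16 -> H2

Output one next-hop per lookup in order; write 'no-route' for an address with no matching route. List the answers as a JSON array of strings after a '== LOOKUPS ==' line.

Trace:
  add 238.99.88.40/32 -> H2 at depth 32
  - 238.99.88.40/32 clear@32
  add 239.112.95.160/28 -> H4 at depth 28
  add 239.112.95.160/28 -> H0 at depth 28
  Q 89.33.184.155: descend ε ; hops seen [∅] ; pick no-route
  add 236.0.0.0/6 -> H0 at depth 6
  Q 239.112.95.167: descend 1110111101110000010111111010 ; hops seen [H0,H0] ; pick H0
  add 238.99.80.0/20 -> H2 at depth 20
  add 0.0.0.0/0 -> H6 at depth 0
  add 238.99.88.0/24 -> H3 at depth 24
  add 239.0.0.0/8 -> H1 at depth 8
  Q 239.112.95.161: descend 1110111101110000010111111010 ; hops seen [H6,H0,H1,H0] ; pick H0
  add 239.112.95.0/24 -> H5 at depth 24
  add 238.99.88.40/32 -> H2 at depth 32
  add 0.0.0.0/0 -> H2 at depth 0
  Q 236.0.7.169: descend 111011 ; hops seen [H2,H0] ; pick H0
  add 239.112.0.0/16 -> H2 at depth 16

== LOOKUPS ==
["no-route","H0","H0","H0"]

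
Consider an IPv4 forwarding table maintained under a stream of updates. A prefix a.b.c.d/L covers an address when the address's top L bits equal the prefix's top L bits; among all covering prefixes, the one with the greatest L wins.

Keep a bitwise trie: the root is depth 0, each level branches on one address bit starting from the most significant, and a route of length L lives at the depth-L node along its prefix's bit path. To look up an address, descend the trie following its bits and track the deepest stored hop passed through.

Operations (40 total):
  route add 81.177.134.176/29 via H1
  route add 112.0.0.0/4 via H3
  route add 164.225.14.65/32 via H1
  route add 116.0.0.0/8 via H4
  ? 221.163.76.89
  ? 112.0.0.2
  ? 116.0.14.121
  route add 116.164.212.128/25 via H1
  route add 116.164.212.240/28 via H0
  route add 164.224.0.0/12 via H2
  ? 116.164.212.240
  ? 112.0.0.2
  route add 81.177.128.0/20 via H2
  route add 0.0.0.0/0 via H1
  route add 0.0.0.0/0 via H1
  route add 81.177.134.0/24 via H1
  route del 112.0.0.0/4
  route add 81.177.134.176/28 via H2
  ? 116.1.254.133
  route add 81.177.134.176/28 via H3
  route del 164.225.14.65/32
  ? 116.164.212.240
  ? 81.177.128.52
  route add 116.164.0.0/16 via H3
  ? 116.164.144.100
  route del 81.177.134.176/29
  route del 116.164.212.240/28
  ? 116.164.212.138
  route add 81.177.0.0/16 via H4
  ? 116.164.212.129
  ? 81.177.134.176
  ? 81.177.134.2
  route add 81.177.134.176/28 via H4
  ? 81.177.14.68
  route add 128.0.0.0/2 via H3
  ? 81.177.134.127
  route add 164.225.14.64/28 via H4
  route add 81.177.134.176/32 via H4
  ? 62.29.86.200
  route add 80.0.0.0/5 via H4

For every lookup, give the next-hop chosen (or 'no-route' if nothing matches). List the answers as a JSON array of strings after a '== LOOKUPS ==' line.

Apply in order:
  + 81.177.134.176/29 (H1) depth=29
  + 112.0.0.0/4 (H3) depth=4
  + 164.225.14.65/32 (H1) depth=32
  + 116.0.0.0/8 (H4) depth=8
  lookup 221.163.76.89: bits 1 walk d0:-→d1:- -> no-route
  lookup 112.0.0.2: bits 01110 walk d0:-→d1:-→d2:-→d3:-→d4:H3→d5:- -> H3
  lookup 116.0.14.121: bits 01110100 walk d0:-→d1:-→d2:-→d3:-→d4:H3→d5:-→d6:-→d7:-→d8:H4 -> H4
  + 116.164.212.128/25 (H1) depth=25
  + 116.164.212.240/28 (H0) depth=28
  + 164.224.0.0/12 (H2) depth=12
  lookup 116.164.212.240: bits 0111010010100100110101001111 walk d0:-→d1:-→d2:-→d3:-→d4:H3→d5:-→d6:-→d7:-→d8:H4→d9:-→d10:-→d11:-→d12:-→d13:-→d14:-→d15:-→d16:-→d17:-→d18:-→d19:-→d20:-→d21:-→d22:-→d23:-→d24:-→d25:H1→d26:-→d27:-→d28:H0 -> H0
  lookup 112.0.0.2: bits 01110 walk d0:-→d1:-→d2:-→d3:-→d4:H3→d5:- -> H3
  + 81.177.128.0/20 (H2) depth=20
  + 0.0.0.0/0 (H1) depth=0
  + 0.0.0.0/0 (H1) depth=0
  + 81.177.134.0/24 (H1) depth=24
  - 112.0.0.0/4 clear@4
  + 81.177.134.176/28 (H2) depth=28
  lookup 116.1.254.133: bits 01110100 walk d0:H1→d1:-→d2:-→d3:-→d4:-→d5:-→d6:-→d7:-→d8:H4 -> H4
  + 81.177.134.176/28 (H3) depth=28
  - 164.225.14.65/32 clear@32
  lookup 116.164.212.240: bits 0111010010100100110101001111 walk d0:H1→d1:-→d2:-→d3:-→d4:-→d5:-→d6:-→d7:-→d8:H4→d9:-→d10:-→d11:-→d12:-→d13:-→d14:-→d15:-→d16:-→d17:-→d18:-→d19:-→d20:-→d21:-→d22:-→d23:-→d24:-→d25:H1→d26:-→d27:-→d28:H0 -> H0
  lookup 81.177.128.52: bits 010100011011000110000 walk d0:H1→d1:-→d2:-→d3:-→d4:-→d5:-→d6:-→d7:-→d8:-→d9:-→d10:-→d11:-→d12:-→d13:-→d14:-→d15:-→d16:-→d17:-→d18:-→d19:-→d20:H2→d21:- -> H2
  + 116.164.0.0/16 (H3) depth=16
  lookup 116.164.144.100: bits 01110100101001001 walk d0:H1→d1:-→d2:-→d3:-→d4:-→d5:-→d6:-→d7:-→d8:H4→d9:-→d10:-→d11:-→d12:-→d13:-→d14:-→d15:-→d16:H3→d17:- -> H3
  - 81.177.134.176/29 clear@29
  - 116.164.212.240/28 clear@28
  lookup 116.164.212.138: bits 0111010010100100110101001 walk d0:H1→d1:-→d2:-→d3:-→d4:-→d5:-→d6:-→d7:-→d8:H4→d9:-→d10:-→d11:-→d12:-→d13:-→d14:-→d15:-→d16:H3→d17:-→d18:-→d19:-→d20:-→d21:-→d22:-→d23:-→d24:-→d25:H1 -> H1
  + 81.177.0.0/16 (H4) depth=16
  lookup 116.164.212.129: bits 0111010010100100110101001 walk d0:H1→d1:-→d2:-→d3:-→d4:-→d5:-→d6:-→d7:-→d8:H4→d9:-→d10:-→d11:-→d12:-→d13:-→d14:-→d15:-→d16:H3→d17:-→d18:-→d19:-→d20:-→d21:-→d22:-→d23:-→d24:-→d25:H1 -> H1
  lookup 81.177.134.176: bits 01010001101100011000011010110 walk d0:H1→d1:-→d2:-→d3:-→d4:-→d5:-→d6:-→d7:-→d8:-→d9:-→d10:-→d11:-→d12:-→d13:-→d14:-→d15:-→d16:H4→d17:-→d18:-→d19:-→d20:H2→d21:-→d22:-→d23:-→d24:H1→d25:-→d26:-→d27:-→d28:H3→d29:- -> H3
  lookup 81.177.134.2: bits 010100011011000110000110 walk d0:H1→d1:-→d2:-→d3:-→d4:-→d5:-→d6:-→d7:-→d8:-→d9:-→d10:-→d11:-→d12:-→d13:-→d14:-→d15:-→d16:H4→d17:-→d18:-→d19:-→d20:H2→d21:-→d22:-→d23:-→d24:H1 -> H1
  + 81.177.134.176/28 (H4) depth=28
  lookup 81.177.14.68: bits 0101000110110001 walk d0:H1→d1:-→d2:-→d3:-→d4:-→d5:-→d6:-→d7:-→d8:-→d9:-→d10:-→d11:-→d12:-→d13:-→d14:-→d15:-→d16:H4 -> H4
  + 128.0.0.0/2 (H3) depth=2
  lookup 81.177.134.127: bits 010100011011000110000110 walk d0:H1→d1:-→d2:-→d3:-→d4:-→d5:-→d6:-→d7:-→d8:-→d9:-→d10:-→d11:-→d12:-→d13:-→d14:-→d15:-→d16:H4→d17:-→d18:-→d19:-→d20:H2→d21:-→d22:-→d23:-→d24:H1 -> H1
  + 164.225.14.64/28 (H4) depth=28
  + 81.177.134.176/32 (H4) depth=32
  lookup 62.29.86.200: bits 0 walk d0:H1→d1:- -> H1
  + 80.0.0.0/5 (H4) depth=5

== LOOKUPS ==
["no-route","H3","H4","H0","H3","H4","H0","H2","H3","H1","H1","H3","H1","H4","H1","H1"]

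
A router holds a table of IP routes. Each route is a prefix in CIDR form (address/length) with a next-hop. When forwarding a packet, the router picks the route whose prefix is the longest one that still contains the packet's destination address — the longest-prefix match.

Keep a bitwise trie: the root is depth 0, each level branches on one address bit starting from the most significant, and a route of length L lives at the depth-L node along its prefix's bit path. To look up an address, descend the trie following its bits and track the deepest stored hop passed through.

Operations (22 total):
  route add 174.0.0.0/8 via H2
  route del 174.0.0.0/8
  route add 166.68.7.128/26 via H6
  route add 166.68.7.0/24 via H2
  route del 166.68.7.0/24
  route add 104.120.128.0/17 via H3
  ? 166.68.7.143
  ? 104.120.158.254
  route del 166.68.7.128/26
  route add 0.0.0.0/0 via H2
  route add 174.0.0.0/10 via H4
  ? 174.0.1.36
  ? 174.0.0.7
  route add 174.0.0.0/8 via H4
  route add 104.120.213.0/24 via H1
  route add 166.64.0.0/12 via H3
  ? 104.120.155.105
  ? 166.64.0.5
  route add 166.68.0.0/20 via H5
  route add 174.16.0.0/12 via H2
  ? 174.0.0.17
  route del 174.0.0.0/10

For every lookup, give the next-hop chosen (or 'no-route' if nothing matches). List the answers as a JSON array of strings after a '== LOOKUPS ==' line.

Process each operation:
  add 174.0.0.0/8 -> H2 at depth 8
  del 174.0.0.0/8 (clear depth 8)
  add 166.68.7.128/26 -> H6 at depth 26
  add 166.68.7.0/24 -> H2 at depth 24
  del 166.68.7.0/24 (clear depth 24)
  add 104.120.128.0/17 -> H3 at depth 17
  lookup 166.68.7.143: bits 10100110010001000000011110 walk d0:-→d1:-→d2:-→d3:-→d4:-→d5:-→d6:-→d7:-→d8:-→d9:-→d10:-→d11:-→d12:-→d13:-→d14:-→d15:-→d16:-→d17:-→d18:-→d19:-→d20:-→d21:-→d22:-→d23:-→d24:-→d25:-→d26:H6 -> H6
  lookup 104.120.158.254: bits 01101000011110001 walk d0:-→d1:-→d2:-→d3:-→d4:-→d5:-→d6:-→d7:-→d8:-→d9:-→d10:-→d11:-→d12:-→d13:-→d14:-→d15:-→d16:-→d17:H3 -> H3
  del 166.68.7.128/26 (clear depth 26)
  add 0.0.0.0/0 -> H2 at depth 0
  add 174.0.0.0/10 -> H4 at depth 10
  lookup 174.0.1.36: bits 1010111000 walk d0:H2→d1:-→d2:-→d3:-→d4:-→d5:-→d6:-→d7:-→d8:-→d9:-→d10:H4 -> H4
  lookup 174.0.0.7: bits 1010111000 walk d0:H2→d1:-→d2:-→d3:-→d4:-→d5:-→d6:-→d7:-→d8:-→d9:-→d10:H4 -> H4
  add 174.0.0.0/8 -> H4 at depth 8
  add 104.120.213.0/24 -> H1 at depth 24
  add 166.64.0.0/12 -> H3 at depth 12
  lookup 104.120.155.105: bits 01101000011110001 walk d0:H2→d1:-→d2:-→d3:-→d4:-→d5:-→d6:-→d7:-→d8:-→d9:-→d10:-→d11:-→d12:-→d13:-→d14:-→d15:-→d16:-→d17:H3 -> H3
  lookup 166.64.0.5: bits 1010011001000 walk d0:H2→d1:-→d2:-→d3:-→d4:-→d5:-→d6:-→d7:-→d8:-→d9:-→d10:-→d11:-→d12:H3→d13:- -> H3
  add 166.68.0.0/20 -> H5 at depth 20
  add 174.16.0.0/12 -> H2 at depth 12
  lookup 174.0.0.17: bits 10101110000 walk d0:H2→d1:-→d2:-→d3:-→d4:-→d5:-→d6:-→d7:-→d8:H4→d9:-→d10:H4→d11:- -> H4
  del 174.0.0.0/10 (clear depth 10)

== LOOKUPS ==
["H6","H3","H4","H4","H3","H3","H4"]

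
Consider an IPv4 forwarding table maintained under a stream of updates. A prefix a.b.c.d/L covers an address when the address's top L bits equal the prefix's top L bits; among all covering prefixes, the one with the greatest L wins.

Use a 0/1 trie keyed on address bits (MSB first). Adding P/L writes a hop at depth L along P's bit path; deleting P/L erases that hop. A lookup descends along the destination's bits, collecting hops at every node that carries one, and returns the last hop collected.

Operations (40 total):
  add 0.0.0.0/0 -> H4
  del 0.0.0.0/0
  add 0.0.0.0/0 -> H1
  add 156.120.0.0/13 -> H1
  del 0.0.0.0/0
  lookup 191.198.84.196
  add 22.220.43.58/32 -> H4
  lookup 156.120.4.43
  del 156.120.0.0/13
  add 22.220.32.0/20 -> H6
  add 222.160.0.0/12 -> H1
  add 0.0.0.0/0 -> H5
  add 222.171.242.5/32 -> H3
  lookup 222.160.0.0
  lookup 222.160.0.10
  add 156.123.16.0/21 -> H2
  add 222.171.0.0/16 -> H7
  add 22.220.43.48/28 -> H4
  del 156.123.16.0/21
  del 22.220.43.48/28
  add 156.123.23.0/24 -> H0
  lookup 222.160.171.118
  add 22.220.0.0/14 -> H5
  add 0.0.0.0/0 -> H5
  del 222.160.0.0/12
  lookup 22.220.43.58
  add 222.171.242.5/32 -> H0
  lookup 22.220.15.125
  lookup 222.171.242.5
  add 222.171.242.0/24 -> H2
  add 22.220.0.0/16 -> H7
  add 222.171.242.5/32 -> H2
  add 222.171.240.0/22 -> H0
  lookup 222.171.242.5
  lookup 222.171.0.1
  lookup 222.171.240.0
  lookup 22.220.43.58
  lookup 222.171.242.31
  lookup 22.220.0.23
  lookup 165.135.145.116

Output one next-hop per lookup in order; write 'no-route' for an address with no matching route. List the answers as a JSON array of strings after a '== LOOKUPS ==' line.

Trace:
  + 0.0.0.0/0 (H4) depth=0
  - 0.0.0.0/0 clear@0
  + 0.0.0.0/0 (H1) depth=0
  + 156.120.0.0/13 (H1) depth=13
  - 0.0.0.0/0 clear@0
  lookup 191.198.84.196: bits 10 walk d0:-→d1:-→d2:- -> no-route
  + 22.220.43.58/32 (H4) depth=32
  lookup 156.120.4.43: bits 1001110001111 walk d0:-→d1:-→d2:-→d3:-→d4:-→d5:-→d6:-→d7:-→d8:-→d9:-→d10:-→d11:-→d12:-→d13:H1 -> H1
  - 156.120.0.0/13 clear@13
  + 22.220.32.0/20 (H6) depth=20
  + 222.160.0.0/12 (H1) depth=12
  + 0.0.0.0/0 (H5) depth=0
  + 222.171.242.5/32 (H3) depth=32
  lookup 222.160.0.0: bits 110111101010 walk d0:H5→d1:-→d2:-→d3:-→d4:-→d5:-→d6:-→d7:-→d8:-→d9:-→d10:-→d11:-→d12:H1 -> H1
  lookup 222.160.0.10: bits 110111101010 walk d0:H5→d1:-→d2:-→d3:-→d4:-→d5:-→d6:-→d7:-→d8:-→d9:-→d10:-→d11:-→d12:H1 -> H1
  + 156.123.16.0/21 (H2) depth=21
  + 222.171.0.0/16 (H7) depth=16
  + 22.220.43.48/28 (H4) depth=28
  - 156.123.16.0/21 clear@21
  - 22.220.43.48/28 clear@28
  + 156.123.23.0/24 (H0) depth=24
  lookup 222.160.171.118: bits 110111101010 walk d0:H5→d1:-→d2:-→d3:-→d4:-→d5:-→d6:-→d7:-→d8:-→d9:-→d10:-→d11:-→d12:H1 -> H1
  + 22.220.0.0/14 (H5) depth=14
  + 0.0.0.0/0 (H5) depth=0
  - 222.160.0.0/12 clear@12
  lookup 22.220.43.58: bits 00010110110111000010101100111010 walk d0:H5→d1:-→d2:-→d3:-→d4:-→d5:-→d6:-→d7:-→d8:-→d9:-→d10:-→d11:-→d12:-→d13:-→d14:H5→d15:-→d16:-→d17:-→d18:-→d19:-→d20:H6→d21:-→d22:-→d23:-→d24:-→d25:-→d26:-→d27:-→d28:-→d29:-→d30:-→d31:-→d32:H4 -> H4
  + 222.171.242.5/32 (H0) depth=32
  lookup 22.220.15.125: bits 000101101101110000 walk d0:H5→d1:-→d2:-→d3:-→d4:-→d5:-→d6:-→d7:-→d8:-→d9:-→d10:-→d11:-→d12:-→d13:-→d14:H5→d15:-→d16:-→d17:-→d18:- -> H5
  lookup 222.171.242.5: bits 11011110101010111111001000000101 walk d0:H5→d1:-→d2:-→d3:-→d4:-→d5:-→d6:-→d7:-→d8:-→d9:-→d10:-→d11:-→d12:-→d13:-→d14:-→d15:-→d16:H7→d17:-→d18:-→d19:-→d20:-→d21:-→d22:-→d23:-→d24:-→d25:-→d26:-→d27:-→d28:-→d29:-→d30:-→d31:-→d32:H0 -> H0
  + 222.171.242.0/24 (H2) depth=24
  + 22.220.0.0/16 (H7) depth=16
  + 222.171.242.5/32 (H2) depth=32
  + 222.171.240.0/22 (H0) depth=22
  lookup 222.171.242.5: bits 11011110101010111111001000000101 walk d0:H5→d1:-→d2:-→d3:-→d4:-→d5:-→d6:-→d7:-→d8:-→d9:-→d10:-→d11:-→d12:-→d13:-→d14:-→d15:-→d16:H7→d17:-→d18:-→d19:-→d20:-→d21:-→d22:H0→d23:-→d24:H2→d25:-→d26:-→d27:-→d28:-→d29:-→d30:-→d31:-→d32:H2 -> H2
  lookup 222.171.0.1: bits 1101111010101011 walk d0:H5→d1:-→d2:-→d3:-→d4:-→d5:-→d6:-→d7:-→d8:-→d9:-→d10:-→d11:-→d12:-→d13:-→d14:-→d15:-→d16:H7 -> H7
  lookup 222.171.240.0: bits 1101111010101011111100 walk d0:H5→d1:-→d2:-→d3:-→d4:-→d5:-→d6:-→d7:-→d8:-→d9:-→d10:-→d11:-→d12:-→d13:-→d14:-→d15:-→d16:H7→d17:-→d18:-→d19:-→d20:-→d21:-→d22:H0 -> H0
  lookup 22.220.43.58: bits 00010110110111000010101100111010 walk d0:H5→d1:-→d2:-→d3:-→d4:-→d5:-→d6:-→d7:-→d8:-→d9:-→d10:-→d11:-→d12:-→d13:-→d14:H5→d15:-→d16:H7→d17:-→d18:-→d19:-→d20:H6→d21:-→d22:-→d23:-→d24:-→d25:-→d26:-→d27:-→d28:-→d29:-→d30:-→d31:-→d32:H4 -> H4
  lookup 222.171.242.31: bits 110111101010101111110010000 walk d0:H5→d1:-→d2:-→d3:-→d4:-→d5:-→d6:-→d7:-→d8:-→d9:-→d10:-→d11:-→d12:-→d13:-→d14:-→d15:-→d16:H7→d17:-→d18:-→d19:-→d20:-→d21:-→d22:H0→d23:-→d24:H2→d25:-→d26:-→d27:- -> H2
  lookup 22.220.0.23: bits 000101101101110000 walk d0:H5→d1:-→d2:-→d3:-→d4:-→d5:-→d6:-→d7:-→d8:-→d9:-→d10:-→d11:-→d12:-→d13:-→d14:H5→d15:-→d16:H7→d17:-→d18:- -> H7
  lookup 165.135.145.116: bits 10 walk d0:H5→d1:-→d2:- -> H5

== LOOKUPS ==
["no-route","H1","H1","H1","H1","H4","H5","H0","H2","H7","H0","H4","H2","H7","H5"]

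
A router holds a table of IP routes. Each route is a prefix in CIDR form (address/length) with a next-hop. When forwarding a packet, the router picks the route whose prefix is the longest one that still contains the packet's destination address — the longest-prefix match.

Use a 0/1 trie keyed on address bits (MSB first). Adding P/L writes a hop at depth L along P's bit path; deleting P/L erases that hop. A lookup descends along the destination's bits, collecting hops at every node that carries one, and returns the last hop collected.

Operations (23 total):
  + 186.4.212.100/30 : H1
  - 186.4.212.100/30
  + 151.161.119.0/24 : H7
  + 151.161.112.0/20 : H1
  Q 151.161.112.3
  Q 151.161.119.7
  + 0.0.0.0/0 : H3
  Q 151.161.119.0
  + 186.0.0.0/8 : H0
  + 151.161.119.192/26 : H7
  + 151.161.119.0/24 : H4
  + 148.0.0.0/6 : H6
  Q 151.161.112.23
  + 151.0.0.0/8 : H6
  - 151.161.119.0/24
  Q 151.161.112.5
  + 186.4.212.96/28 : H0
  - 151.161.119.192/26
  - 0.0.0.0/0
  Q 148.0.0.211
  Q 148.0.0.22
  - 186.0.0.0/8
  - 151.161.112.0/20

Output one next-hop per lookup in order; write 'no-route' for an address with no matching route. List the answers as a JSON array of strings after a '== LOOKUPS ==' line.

Process each operation:
  add 186.4.212.100/30 -> H1 at depth 30
  - 186.4.212.100/30 clear@30
  add 151.161.119.0/24 -> H7 at depth 24
  add 151.161.112.0/20 -> H1 at depth 20
  ? 151.161.112.3  path d0:-→d1:-→d2:-→d3:-→d4:-→d5:-→d6:-→d7:-→d8:-→d9:-→d10:-→d11:-→d12:-→d13:-→d14:-→d15:-→d16:-→d17:-→d18:-→d19:-→d20:H1→d21:-  best=H1
  ? 151.161.119.7  path d0:-→d1:-→d2:-→d3:-→d4:-→d5:-→d6:-→d7:-→d8:-→d9:-→d10:-→d11:-→d12:-→d13:-→d14:-→d15:-→d16:-→d17:-→d18:-→d19:-→d20:H1→d21:-→d22:-→d23:-→d24:H7  best=H7
  add 0.0.0.0/0 -> H3 at depth 0
  ? 151.161.119.0  path d0:H3→d1:-→d2:-→d3:-→d4:-→d5:-→d6:-→d7:-→d8:-→d9:-→d10:-→d11:-→d12:-→d13:-→d14:-→d15:-→d16:-→d17:-→d18:-→d19:-→d20:H1→d21:-→d22:-→d23:-→d24:H7  best=H7
  add 186.0.0.0/8 -> H0 at depth 8
  add 151.161.119.192/26 -> H7 at depth 26
  add 151.161.119.0/24 -> H4 at depth 24
  add 148.0.0.0/6 -> H6 at depth 6
  ? 151.161.112.23  path d0:H3→d1:-→d2:-→d3:-→d4:-→d5:-→d6:H6→d7:-→d8:-→d9:-→d10:-→d11:-→d12:-→d13:-→d14:-→d15:-→d16:-→d17:-→d18:-→d19:-→d20:H1→d21:-  best=H1
  add 151.0.0.0/8 -> H6 at depth 8
  - 151.161.119.0/24 clear@24
  ? 151.161.112.5  path d0:H3→d1:-→d2:-→d3:-→d4:-→d5:-→d6:H6→d7:-→d8:H6→d9:-→d10:-→d11:-→d12:-→d13:-→d14:-→d15:-→d16:-→d17:-→d18:-→d19:-→d20:H1→d21:-  best=H1
  add 186.4.212.96/28 -> H0 at depth 28
  - 151.161.119.192/26 clear@26
  - 0.0.0.0/0 clear@0
  ? 148.0.0.211  path d0:-→d1:-→d2:-→d3:-→d4:-→d5:-→d6:H6  best=H6
  ? 148.0.0.22  path d0:-→d1:-→d2:-→d3:-→d4:-→d5:-→d6:H6  best=H6
  - 186.0.0.0/8 clear@8
  - 151.161.112.0/20 clear@20

== LOOKUPS ==
["H1","H7","H7","H1","H1","H6","H6"]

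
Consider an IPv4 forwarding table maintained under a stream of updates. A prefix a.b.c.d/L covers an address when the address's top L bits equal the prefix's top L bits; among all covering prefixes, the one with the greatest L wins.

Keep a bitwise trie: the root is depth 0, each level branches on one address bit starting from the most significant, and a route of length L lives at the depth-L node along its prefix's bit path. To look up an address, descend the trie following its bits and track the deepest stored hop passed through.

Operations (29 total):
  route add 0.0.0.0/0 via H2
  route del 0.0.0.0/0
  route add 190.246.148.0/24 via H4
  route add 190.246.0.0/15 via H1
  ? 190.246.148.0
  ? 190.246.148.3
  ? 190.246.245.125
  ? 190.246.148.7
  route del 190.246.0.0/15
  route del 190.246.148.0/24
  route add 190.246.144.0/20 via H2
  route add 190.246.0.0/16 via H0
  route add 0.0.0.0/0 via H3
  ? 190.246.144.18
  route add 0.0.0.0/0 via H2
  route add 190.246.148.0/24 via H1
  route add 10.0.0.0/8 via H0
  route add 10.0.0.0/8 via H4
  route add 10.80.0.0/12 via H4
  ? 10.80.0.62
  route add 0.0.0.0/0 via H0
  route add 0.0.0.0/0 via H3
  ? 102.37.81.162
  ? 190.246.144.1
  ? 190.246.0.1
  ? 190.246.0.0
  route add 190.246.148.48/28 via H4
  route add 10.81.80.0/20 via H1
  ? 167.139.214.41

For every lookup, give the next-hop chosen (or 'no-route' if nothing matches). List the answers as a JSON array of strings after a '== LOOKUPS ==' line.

Trace:
  + 0.0.0.0/0 (H2) depth=0
  del 0.0.0.0/0 (clear depth 0)
  + 190.246.148.0/24 (H4) depth=24
  + 190.246.0.0/15 (H1) depth=15
  ? 190.246.148.0  path d0:-→d1:-→d2:-→d3:-→d4:-→d5:-→d6:-→d7:-→d8:-→d9:-→d10:-→d11:-→d12:-→d13:-→d14:-→d15:H1→d16:-→d17:-→d18:-→d19:-→d20:-→d21:-→d22:-→d23:-→d24:H4  best=H4
  ? 190.246.148.3  path d0:-→d1:-→d2:-→d3:-→d4:-→d5:-→d6:-→d7:-→d8:-→d9:-→d10:-→d11:-→d12:-→d13:-→d14:-→d15:H1→d16:-→d17:-→d18:-→d19:-→d20:-→d21:-→d22:-→d23:-→d24:H4  best=H4
  ? 190.246.245.125  path d0:-→d1:-→d2:-→d3:-→d4:-→d5:-→d6:-→d7:-→d8:-→d9:-→d10:-→d11:-→d12:-→d13:-→d14:-→d15:H1→d16:-→d17:-  best=H1
  ? 190.246.148.7  path d0:-→d1:-→d2:-→d3:-→d4:-→d5:-→d6:-→d7:-→d8:-→d9:-→d10:-→d11:-→d12:-→d13:-→d14:-→d15:H1→d16:-→d17:-→d18:-→d19:-→d20:-→d21:-→d22:-→d23:-→d24:H4  best=H4
  del 190.246.0.0/15 (clear depth 15)
  del 190.246.148.0/24 (clear depth 24)
  + 190.246.144.0/20 (H2) depth=20
  + 190.246.0.0/16 (H0) depth=16
  + 0.0.0.0/0 (H3) depth=0
  ? 190.246.144.18  path d0:H3→d1:-→d2:-→d3:-→d4:-→d5:-→d6:-→d7:-→d8:-→d9:-→d10:-→d11:-→d12:-→d13:-→d14:-→d15:-→d16:H0→d17:-→d18:-→d19:-→d20:H2→d21:-  best=H2
  + 0.0.0.0/0 (H2) depth=0
  + 190.246.148.0/24 (H1) depth=24
  + 10.0.0.0/8 (H0) depth=8
  + 10.0.0.0/8 (H4) depth=8
  + 10.80.0.0/12 (H4) depth=12
  ? 10.80.0.62  path d0:H2→d1:-→d2:-→d3:-→d4:-→d5:-→d6:-→d7:-→d8:H4→d9:-→d10:-→d11:-→d12:H4  best=H4
  + 0.0.0.0/0 (H0) depth=0
  + 0.0.0.0/0 (H3) depth=0
  ? 102.37.81.162  path d0:H3→d1:-  best=H3
  ? 190.246.144.1  path d0:H3→d1:-→d2:-→d3:-→d4:-→d5:-→d6:-→d7:-→d8:-→d9:-→d10:-→d11:-→d12:-→d13:-→d14:-→d15:-→d16:H0→d17:-→d18:-→d19:-→d20:H2→d21:-  best=H2
  ? 190.246.0.1  path d0:H3→d1:-→d2:-→d3:-→d4:-→d5:-→d6:-→d7:-→d8:-→d9:-→d10:-→d11:-→d12:-→d13:-→d14:-→d15:-→d16:H0  best=H0
  ? 190.246.0.0  path d0:H3→d1:-→d2:-→d3:-→d4:-→d5:-→d6:-→d7:-→d8:-→d9:-→d10:-→d11:-→d12:-→d13:-→d14:-→d15:-→d16:H0  best=H0
  + 190.246.148.48/28 (H4) depth=28
  + 10.81.80.0/20 (H1) depth=20
  ? 167.139.214.41  path d0:H3→d1:-→d2:-→d3:-  best=H3

== LOOKUPS ==
["H4","H4","H1","H4","H2","H4","H3","H2","H0","H0","H3"]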